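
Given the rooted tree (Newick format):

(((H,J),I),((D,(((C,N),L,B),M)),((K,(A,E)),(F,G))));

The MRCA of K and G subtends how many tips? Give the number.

5

The MRCA of K and G is the node subtending ((K,(A,E)),(F,G)).
That clade contains 5 terminal taxa: A, E, F, G, K.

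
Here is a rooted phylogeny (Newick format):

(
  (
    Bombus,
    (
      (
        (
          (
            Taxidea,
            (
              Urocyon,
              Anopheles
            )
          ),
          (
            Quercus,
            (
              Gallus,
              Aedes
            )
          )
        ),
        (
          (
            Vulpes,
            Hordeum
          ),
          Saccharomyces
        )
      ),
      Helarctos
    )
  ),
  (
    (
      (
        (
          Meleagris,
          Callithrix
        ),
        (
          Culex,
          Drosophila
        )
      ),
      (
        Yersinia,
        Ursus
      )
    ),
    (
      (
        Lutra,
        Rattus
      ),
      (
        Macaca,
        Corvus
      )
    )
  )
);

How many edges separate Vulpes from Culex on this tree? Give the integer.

11

The MRCA of Vulpes and Culex is the root of the tree.
From Vulpes up to that node: 6 branches. From Culex up to the same node: 5 branches. Total: 6 + 5 = 11.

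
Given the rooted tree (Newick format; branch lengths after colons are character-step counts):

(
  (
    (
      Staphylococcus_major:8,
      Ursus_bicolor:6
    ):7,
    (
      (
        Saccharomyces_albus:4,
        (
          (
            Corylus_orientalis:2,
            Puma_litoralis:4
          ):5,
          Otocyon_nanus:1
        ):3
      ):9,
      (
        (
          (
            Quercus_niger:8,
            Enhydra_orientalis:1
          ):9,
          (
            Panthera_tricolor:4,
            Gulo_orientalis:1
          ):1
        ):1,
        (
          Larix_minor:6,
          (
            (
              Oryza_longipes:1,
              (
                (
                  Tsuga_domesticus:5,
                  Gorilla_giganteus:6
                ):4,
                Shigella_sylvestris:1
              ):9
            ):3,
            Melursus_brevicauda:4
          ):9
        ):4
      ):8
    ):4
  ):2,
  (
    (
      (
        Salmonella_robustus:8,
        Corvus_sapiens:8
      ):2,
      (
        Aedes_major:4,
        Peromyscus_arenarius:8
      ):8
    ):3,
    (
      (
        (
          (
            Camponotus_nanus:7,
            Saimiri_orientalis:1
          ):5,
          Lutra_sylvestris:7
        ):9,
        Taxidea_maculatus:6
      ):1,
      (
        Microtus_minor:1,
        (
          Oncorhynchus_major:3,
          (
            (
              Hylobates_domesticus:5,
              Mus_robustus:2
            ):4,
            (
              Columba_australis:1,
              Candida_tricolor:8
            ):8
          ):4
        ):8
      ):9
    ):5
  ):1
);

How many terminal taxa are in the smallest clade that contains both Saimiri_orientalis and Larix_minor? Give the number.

The MRCA of Saimiri_orientalis and Larix_minor is the root, so the clade is the entire tree.
That clade contains 30 terminal taxa: Aedes_major, Camponotus_nanus, Candida_tricolor, Columba_australis, Corvus_sapiens, Corylus_orientalis, Enhydra_orientalis, Gorilla_giganteus, Gulo_orientalis, Hylobates_domesticus, Larix_minor, Lutra_sylvestris, Melursus_brevicauda, Microtus_minor, Mus_robustus, Oncorhynchus_major, Oryza_longipes, Otocyon_nanus, Panthera_tricolor, Peromyscus_arenarius, Puma_litoralis, Quercus_niger, Saccharomyces_albus, Saimiri_orientalis, Salmonella_robustus, Shigella_sylvestris, Staphylococcus_major, Taxidea_maculatus, Tsuga_domesticus, Ursus_bicolor.

30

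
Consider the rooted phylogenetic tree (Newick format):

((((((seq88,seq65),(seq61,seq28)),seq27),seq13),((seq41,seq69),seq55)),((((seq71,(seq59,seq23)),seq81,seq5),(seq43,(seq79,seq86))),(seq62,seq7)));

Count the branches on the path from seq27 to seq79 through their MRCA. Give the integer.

9

The MRCA of seq27 and seq79 is the root of the tree.
From seq27 up to that node: 4 branches. From seq79 up to the same node: 5 branches. Total: 4 + 5 = 9.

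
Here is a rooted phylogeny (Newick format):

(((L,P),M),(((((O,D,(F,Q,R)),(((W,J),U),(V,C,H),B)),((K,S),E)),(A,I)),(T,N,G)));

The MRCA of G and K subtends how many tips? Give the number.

20

The MRCA of G and K is the node subtending (((((O,D,(F,Q,R)),(((W,J),U),(V,C,H),B)),((K,S),E)),(A,I)),(T,N,G)).
That clade contains 20 terminal taxa: A, B, C, D, E, F, G, H, I, J, K, N, O, Q, R, S, T, U, V, W.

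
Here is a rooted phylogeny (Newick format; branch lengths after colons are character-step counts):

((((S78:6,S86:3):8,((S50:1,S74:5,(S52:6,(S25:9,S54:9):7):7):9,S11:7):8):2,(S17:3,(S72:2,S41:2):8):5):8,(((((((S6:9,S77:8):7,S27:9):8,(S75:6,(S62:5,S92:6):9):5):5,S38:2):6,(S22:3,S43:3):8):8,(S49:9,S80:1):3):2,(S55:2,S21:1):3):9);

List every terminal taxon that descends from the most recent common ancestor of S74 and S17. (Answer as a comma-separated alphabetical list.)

S11, S17, S25, S41, S50, S52, S54, S72, S74, S78, S86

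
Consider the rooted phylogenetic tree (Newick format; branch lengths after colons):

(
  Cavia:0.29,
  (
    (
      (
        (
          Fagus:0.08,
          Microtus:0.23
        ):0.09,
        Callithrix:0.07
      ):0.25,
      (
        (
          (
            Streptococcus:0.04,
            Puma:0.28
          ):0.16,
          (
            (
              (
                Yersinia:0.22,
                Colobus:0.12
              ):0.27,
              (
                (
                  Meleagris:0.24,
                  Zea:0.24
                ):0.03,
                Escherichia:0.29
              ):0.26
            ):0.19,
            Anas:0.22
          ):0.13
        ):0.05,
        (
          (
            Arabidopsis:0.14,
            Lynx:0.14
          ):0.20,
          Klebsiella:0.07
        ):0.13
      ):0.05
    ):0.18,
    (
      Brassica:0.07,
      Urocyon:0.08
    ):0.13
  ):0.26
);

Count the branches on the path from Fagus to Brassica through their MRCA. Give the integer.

6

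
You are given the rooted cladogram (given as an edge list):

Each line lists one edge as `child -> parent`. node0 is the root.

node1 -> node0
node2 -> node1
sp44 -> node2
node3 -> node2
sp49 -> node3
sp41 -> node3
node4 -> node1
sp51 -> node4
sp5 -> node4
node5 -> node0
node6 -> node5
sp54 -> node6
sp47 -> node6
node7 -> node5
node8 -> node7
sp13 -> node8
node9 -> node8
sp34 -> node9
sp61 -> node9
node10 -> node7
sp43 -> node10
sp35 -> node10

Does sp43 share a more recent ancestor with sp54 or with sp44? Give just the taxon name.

The MRCA of sp43 and sp54 subtends ((sp54,sp47),((sp13,(sp34,sp61)),(sp43,sp35))) (7 taxa).
The MRCA of sp43 and sp44 is the root, subtending the entire tree (12 taxa).
The first is nested inside the second, so sp43 shares a more recent common ancestor with sp54.

sp54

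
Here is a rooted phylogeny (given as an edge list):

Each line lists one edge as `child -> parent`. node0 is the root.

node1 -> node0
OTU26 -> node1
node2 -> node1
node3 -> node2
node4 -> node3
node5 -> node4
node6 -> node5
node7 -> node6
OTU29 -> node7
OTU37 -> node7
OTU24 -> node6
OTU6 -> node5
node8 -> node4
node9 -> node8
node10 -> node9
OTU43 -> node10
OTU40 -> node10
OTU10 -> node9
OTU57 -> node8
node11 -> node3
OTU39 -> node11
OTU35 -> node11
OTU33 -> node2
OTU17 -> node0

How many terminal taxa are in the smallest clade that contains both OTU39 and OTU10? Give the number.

10

The MRCA of OTU39 and OTU10 is the node subtending (((((OTU29,OTU37),OTU24),OTU6),(((OTU43,OTU40),OTU10),OTU57)),(OTU39,OTU35)).
That clade contains 10 terminal taxa: OTU10, OTU24, OTU29, OTU35, OTU37, OTU39, OTU40, OTU43, OTU57, OTU6.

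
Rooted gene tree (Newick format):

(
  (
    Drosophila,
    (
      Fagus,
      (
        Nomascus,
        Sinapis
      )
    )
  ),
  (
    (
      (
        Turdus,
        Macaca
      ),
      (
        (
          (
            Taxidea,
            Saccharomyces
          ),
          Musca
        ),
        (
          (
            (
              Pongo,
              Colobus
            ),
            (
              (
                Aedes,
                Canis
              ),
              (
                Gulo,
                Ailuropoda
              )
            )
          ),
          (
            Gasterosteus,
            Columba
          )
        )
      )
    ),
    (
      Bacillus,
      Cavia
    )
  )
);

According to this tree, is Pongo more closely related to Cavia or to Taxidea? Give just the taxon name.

Taxidea

The MRCA of Pongo and Taxidea subtends (((Taxidea,Saccharomyces),Musca),(((Pongo,Colobus),((Aedes,Canis),(Gulo,Ailuropoda))),(Gasterosteus,Columba))) (11 taxa).
The MRCA of Pongo and Cavia subtends (((Turdus,Macaca),(((Taxidea,Saccharomyces),Musca),(((Pongo,Colobus),((Aedes,Canis),(Gulo,Ailuropoda))),(Gasterosteus,Columba)))),(Bacillus,Cavia)) (15 taxa).
The first is nested inside the second, so Pongo shares a more recent common ancestor with Taxidea.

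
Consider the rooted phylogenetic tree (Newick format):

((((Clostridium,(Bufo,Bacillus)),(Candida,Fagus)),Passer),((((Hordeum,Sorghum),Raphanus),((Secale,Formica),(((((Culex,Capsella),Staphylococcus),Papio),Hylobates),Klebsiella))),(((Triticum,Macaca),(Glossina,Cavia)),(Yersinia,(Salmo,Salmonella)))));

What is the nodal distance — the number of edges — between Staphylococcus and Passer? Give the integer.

The MRCA of Staphylococcus and Passer is the root of the tree.
From Staphylococcus up to that node: 8 branches. From Passer up to the same node: 2 branches. Total: 8 + 2 = 10.

10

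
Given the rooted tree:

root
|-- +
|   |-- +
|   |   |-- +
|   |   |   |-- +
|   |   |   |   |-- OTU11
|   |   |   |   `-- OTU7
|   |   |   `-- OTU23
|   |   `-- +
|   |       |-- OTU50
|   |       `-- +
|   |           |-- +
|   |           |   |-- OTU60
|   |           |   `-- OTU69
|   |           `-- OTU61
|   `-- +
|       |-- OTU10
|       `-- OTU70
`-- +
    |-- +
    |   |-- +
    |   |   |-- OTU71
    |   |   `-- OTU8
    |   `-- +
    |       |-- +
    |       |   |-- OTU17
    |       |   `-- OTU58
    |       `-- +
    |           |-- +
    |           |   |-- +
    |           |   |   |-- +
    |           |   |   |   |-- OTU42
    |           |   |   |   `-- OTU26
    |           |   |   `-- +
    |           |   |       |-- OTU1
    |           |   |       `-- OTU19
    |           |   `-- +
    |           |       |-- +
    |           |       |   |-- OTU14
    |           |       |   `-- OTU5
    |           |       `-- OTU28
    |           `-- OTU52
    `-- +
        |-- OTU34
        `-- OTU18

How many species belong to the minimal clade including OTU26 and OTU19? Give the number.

4

The MRCA of OTU26 and OTU19 is the node subtending ((OTU42,OTU26),(OTU1,OTU19)).
That clade contains 4 terminal taxa: OTU1, OTU19, OTU26, OTU42.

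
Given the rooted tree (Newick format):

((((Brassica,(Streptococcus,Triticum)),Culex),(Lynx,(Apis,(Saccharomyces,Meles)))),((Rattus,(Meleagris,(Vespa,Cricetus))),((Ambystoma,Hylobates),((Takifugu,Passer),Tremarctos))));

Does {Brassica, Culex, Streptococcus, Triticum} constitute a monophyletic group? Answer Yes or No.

Yes

The most recent common ancestor of these taxa subtends ((Brassica,(Streptococcus,Triticum)),Culex).
That clade has exactly 4 tips — every listed taxon and nothing else — so the group is monophyletic.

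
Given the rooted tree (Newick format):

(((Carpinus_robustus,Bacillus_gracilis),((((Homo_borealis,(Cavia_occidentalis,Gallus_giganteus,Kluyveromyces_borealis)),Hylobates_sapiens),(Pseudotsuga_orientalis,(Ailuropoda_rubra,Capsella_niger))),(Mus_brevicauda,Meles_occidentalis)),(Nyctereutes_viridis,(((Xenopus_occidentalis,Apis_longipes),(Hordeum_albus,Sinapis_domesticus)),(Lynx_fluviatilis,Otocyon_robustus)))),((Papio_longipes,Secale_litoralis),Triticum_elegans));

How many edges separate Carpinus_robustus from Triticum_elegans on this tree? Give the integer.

The MRCA of Carpinus_robustus and Triticum_elegans is the root of the tree.
From Carpinus_robustus up to that node: 3 branches. From Triticum_elegans up to the same node: 2 branches. Total: 3 + 2 = 5.

5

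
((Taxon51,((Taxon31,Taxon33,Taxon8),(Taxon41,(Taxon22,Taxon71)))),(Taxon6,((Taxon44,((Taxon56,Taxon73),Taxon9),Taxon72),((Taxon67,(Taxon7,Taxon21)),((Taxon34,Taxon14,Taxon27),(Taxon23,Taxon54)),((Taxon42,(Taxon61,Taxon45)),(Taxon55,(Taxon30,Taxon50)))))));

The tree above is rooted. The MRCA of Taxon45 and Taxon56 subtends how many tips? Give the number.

19

The MRCA of Taxon45 and Taxon56 is the node subtending ((Taxon44,((Taxon56,Taxon73),Taxon9),Taxon72),((Taxon67,(Taxon7,Taxon21)),((Taxon34,Taxon14,Taxon27),(Taxon23,Taxon54)),((Taxon42,(Taxon61,Taxon45)),(Taxon55,(Taxon30,Taxon50))))).
That clade contains 19 terminal taxa: Taxon14, Taxon21, Taxon23, Taxon27, Taxon30, Taxon34, Taxon42, Taxon44, Taxon45, Taxon50, Taxon54, Taxon55, Taxon56, Taxon61, Taxon67, Taxon7, Taxon72, Taxon73, Taxon9.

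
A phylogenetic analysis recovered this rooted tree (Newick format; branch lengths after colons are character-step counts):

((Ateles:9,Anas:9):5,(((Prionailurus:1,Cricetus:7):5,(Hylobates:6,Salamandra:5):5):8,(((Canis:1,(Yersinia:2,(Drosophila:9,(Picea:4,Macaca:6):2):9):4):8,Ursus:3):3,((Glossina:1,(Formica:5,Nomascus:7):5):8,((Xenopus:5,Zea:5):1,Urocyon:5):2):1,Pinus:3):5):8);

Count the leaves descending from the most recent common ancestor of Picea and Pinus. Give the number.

The MRCA of Picea and Pinus is the node subtending (((Canis,(Yersinia,(Drosophila,(Picea,Macaca)))),Ursus),((Glossina,(Formica,Nomascus)),((Xenopus,Zea),Urocyon)),Pinus).
That clade contains 13 terminal taxa: Canis, Drosophila, Formica, Glossina, Macaca, Nomascus, Picea, Pinus, Urocyon, Ursus, Xenopus, Yersinia, Zea.

13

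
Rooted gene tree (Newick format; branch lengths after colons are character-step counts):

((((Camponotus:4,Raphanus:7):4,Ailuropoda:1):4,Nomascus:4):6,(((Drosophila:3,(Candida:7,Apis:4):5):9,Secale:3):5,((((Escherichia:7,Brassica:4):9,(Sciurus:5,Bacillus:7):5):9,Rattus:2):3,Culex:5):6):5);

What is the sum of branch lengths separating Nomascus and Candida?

The path runs Nomascus → … → MRCA → … → Candida; the MRCA is the root of the tree.
Branch lengths along that path: 4 + 6 + 5 + 5 + 9 + 5 + 7 = 41.

41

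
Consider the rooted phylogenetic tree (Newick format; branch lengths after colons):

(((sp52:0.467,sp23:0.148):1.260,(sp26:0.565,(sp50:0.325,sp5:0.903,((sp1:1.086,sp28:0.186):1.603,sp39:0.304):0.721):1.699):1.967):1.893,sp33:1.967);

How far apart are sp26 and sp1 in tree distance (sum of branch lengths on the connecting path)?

5.674

The path runs sp26 → … → MRCA → … → sp1; the MRCA is the node subtending (sp26,(sp50,sp5,((sp1,sp28),sp39))).
Branch lengths along that path: 0.565 + 1.699 + 0.721 + 1.603 + 1.086 = 5.674.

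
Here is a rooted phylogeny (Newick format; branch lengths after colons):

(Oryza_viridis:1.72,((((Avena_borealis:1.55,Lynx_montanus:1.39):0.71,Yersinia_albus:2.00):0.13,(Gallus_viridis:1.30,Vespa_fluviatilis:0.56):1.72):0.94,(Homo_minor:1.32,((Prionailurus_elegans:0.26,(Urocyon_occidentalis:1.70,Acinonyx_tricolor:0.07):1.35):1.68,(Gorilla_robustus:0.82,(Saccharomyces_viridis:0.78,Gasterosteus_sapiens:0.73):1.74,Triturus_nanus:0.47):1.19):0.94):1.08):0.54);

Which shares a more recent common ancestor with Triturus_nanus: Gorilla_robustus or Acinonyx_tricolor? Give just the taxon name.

The MRCA of Triturus_nanus and Gorilla_robustus subtends (Gorilla_robustus,(Saccharomyces_viridis,Gasterosteus_sapiens),Triturus_nanus) (4 taxa).
The MRCA of Triturus_nanus and Acinonyx_tricolor subtends ((Prionailurus_elegans,(Urocyon_occidentalis,Acinonyx_tricolor)),(Gorilla_robustus,(Saccharomyces_viridis,Gasterosteus_sapiens),Triturus_nanus)) (7 taxa).
The first is nested inside the second, so Triturus_nanus shares a more recent common ancestor with Gorilla_robustus.

Gorilla_robustus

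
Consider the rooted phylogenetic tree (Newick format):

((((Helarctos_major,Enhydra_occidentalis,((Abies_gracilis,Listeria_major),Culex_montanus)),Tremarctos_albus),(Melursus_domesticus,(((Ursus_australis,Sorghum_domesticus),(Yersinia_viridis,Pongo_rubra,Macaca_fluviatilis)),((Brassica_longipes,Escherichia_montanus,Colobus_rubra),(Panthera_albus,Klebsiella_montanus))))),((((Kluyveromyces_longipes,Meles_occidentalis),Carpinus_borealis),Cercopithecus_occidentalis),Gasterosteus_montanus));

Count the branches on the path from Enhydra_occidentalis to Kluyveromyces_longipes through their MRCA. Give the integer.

The MRCA of Enhydra_occidentalis and Kluyveromyces_longipes is the root of the tree.
From Enhydra_occidentalis up to that node: 4 branches. From Kluyveromyces_longipes up to the same node: 5 branches. Total: 4 + 5 = 9.

9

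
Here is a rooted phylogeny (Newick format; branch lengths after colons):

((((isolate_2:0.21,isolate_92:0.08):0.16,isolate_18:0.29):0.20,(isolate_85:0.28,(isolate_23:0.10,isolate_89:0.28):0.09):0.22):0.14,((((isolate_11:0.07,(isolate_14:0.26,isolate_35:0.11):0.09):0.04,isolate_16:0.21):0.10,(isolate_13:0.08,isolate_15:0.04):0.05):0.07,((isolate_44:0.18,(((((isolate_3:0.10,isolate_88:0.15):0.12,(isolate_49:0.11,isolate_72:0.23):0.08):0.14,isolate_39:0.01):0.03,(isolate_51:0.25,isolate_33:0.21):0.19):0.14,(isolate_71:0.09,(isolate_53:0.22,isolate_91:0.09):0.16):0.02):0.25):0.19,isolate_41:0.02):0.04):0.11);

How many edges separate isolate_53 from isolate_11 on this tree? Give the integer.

10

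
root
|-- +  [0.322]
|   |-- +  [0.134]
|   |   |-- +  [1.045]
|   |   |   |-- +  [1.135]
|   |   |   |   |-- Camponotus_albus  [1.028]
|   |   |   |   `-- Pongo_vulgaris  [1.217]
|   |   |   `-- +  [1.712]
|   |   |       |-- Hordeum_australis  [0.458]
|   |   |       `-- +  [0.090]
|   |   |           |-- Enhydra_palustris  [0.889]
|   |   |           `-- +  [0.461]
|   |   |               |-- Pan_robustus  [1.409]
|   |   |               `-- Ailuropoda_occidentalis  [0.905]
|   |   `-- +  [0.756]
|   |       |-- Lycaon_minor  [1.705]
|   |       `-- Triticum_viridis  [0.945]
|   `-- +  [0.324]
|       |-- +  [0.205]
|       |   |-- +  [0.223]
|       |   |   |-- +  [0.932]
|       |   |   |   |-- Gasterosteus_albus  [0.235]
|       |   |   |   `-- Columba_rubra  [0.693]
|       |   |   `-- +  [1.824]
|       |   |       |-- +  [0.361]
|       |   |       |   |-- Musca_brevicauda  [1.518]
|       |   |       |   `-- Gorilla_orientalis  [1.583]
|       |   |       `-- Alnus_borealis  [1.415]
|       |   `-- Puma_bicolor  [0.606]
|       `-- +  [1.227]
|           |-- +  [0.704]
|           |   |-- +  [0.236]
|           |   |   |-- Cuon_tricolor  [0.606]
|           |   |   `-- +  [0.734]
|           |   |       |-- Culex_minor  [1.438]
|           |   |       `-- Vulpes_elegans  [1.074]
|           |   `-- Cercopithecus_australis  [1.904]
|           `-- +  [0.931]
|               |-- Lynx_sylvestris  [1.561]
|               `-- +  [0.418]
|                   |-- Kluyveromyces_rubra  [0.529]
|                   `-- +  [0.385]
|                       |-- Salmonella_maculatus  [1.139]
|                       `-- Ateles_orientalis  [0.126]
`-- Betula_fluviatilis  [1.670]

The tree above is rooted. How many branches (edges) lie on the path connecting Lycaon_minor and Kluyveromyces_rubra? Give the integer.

8

The MRCA of Lycaon_minor and Kluyveromyces_rubra is the node subtending ((((Camponotus_albus,Pongo_vulgaris),(Hordeum_australis,(Enhydra_palustris,(Pan_robustus,Ailuropoda_occidentalis)))),(Lycaon_minor,Triticum_viridis)),((((Gasterosteus_albus,Columba_rubra),((Musca_brevicauda,Gorilla_orientalis),Alnus_borealis)),Puma_bicolor),(((Cuon_tricolor,(Culex_minor,Vulpes_elegans)),Cercopithecus_australis),(Lynx_sylvestris,(Kluyveromyces_rubra,(Salmonella_maculatus,Ateles_orientalis)))))).
From Lycaon_minor up to that node: 3 branches. From Kluyveromyces_rubra up to the same node: 5 branches. Total: 3 + 5 = 8.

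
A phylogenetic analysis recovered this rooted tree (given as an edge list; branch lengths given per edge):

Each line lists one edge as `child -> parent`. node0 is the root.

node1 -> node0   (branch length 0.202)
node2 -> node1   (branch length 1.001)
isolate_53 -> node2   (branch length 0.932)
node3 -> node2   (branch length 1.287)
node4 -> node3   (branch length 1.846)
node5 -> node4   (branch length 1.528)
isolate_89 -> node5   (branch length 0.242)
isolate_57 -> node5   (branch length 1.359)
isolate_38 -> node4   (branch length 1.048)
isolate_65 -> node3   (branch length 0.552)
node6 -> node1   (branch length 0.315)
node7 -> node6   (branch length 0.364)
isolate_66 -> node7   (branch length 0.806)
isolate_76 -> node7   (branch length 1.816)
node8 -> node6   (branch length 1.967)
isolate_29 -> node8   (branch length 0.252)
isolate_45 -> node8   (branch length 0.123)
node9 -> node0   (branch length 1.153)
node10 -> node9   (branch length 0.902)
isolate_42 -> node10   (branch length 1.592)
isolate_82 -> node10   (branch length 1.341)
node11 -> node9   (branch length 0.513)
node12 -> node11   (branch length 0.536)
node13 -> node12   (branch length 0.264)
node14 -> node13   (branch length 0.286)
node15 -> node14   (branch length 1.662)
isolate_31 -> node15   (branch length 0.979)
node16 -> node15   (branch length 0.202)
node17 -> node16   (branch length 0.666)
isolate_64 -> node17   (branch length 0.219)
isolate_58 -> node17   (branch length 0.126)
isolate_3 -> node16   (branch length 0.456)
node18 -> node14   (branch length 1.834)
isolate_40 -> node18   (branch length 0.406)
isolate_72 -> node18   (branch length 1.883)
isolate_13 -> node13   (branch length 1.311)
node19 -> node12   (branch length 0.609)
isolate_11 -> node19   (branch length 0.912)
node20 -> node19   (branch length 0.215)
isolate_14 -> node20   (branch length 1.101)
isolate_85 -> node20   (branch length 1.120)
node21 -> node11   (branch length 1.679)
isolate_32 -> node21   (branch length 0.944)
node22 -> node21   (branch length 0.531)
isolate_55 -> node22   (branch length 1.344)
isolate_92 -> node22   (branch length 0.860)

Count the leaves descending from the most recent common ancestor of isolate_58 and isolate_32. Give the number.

The MRCA of isolate_58 and isolate_32 is the node subtending (((((isolate_31,((isolate_64,isolate_58),isolate_3)),(isolate_40,isolate_72)),isolate_13),(isolate_11,(isolate_14,isolate_85))),(isolate_32,(isolate_55,isolate_92))).
That clade contains 13 terminal taxa: isolate_11, isolate_13, isolate_14, isolate_3, isolate_31, isolate_32, isolate_40, isolate_55, isolate_58, isolate_64, isolate_72, isolate_85, isolate_92.

13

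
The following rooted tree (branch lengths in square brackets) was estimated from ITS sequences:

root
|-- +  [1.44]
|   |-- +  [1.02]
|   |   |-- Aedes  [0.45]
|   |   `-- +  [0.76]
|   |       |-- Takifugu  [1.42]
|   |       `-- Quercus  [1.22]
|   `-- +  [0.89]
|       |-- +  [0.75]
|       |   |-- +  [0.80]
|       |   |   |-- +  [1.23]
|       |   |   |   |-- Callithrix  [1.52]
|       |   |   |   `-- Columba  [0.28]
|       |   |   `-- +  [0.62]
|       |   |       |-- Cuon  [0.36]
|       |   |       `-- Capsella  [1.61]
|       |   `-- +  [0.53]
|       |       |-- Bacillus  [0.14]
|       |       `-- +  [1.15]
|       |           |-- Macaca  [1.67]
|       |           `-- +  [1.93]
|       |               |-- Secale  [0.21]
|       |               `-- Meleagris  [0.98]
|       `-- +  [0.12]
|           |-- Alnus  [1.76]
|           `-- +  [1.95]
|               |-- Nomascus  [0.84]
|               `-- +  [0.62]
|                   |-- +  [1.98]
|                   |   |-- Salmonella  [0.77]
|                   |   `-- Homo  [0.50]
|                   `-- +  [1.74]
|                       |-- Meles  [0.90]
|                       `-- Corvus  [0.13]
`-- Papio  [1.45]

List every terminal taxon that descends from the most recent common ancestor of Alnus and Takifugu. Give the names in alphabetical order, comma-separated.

Tracing Alnus: it sits inside (Alnus,(Nomascus,((Salmonella,Homo),(Meles,Corvus)))).
Tracing Takifugu: it sits inside (Takifugu,Quercus).
The smallest clade enclosing both is ((Aedes,(Takifugu,Quercus)),((((Callithrix,Columba),(Cuon,Capsella)),(Bacillus,(Macaca,(Secale,Meleagris)))),(Alnus,(Nomascus,((Salmonella,Homo),(Meles,Corvus)))))); the answer is its 17 terminal taxa in alphabetical order.

Aedes, Alnus, Bacillus, Callithrix, Capsella, Columba, Corvus, Cuon, Homo, Macaca, Meleagris, Meles, Nomascus, Quercus, Salmonella, Secale, Takifugu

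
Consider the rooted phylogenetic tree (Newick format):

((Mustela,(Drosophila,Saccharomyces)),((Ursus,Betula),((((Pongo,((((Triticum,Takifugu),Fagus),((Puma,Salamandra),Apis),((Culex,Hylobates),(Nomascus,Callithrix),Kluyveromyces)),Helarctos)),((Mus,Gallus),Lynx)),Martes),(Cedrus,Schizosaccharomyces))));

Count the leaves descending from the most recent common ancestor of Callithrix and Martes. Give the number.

17

The MRCA of Callithrix and Martes is the node subtending (((Pongo,((((Triticum,Takifugu),Fagus),((Puma,Salamandra),Apis),((Culex,Hylobates),(Nomascus,Callithrix),Kluyveromyces)),Helarctos)),((Mus,Gallus),Lynx)),Martes).
That clade contains 17 terminal taxa: Apis, Callithrix, Culex, Fagus, Gallus, Helarctos, Hylobates, Kluyveromyces, Lynx, Martes, Mus, Nomascus, Pongo, Puma, Salamandra, Takifugu, Triticum.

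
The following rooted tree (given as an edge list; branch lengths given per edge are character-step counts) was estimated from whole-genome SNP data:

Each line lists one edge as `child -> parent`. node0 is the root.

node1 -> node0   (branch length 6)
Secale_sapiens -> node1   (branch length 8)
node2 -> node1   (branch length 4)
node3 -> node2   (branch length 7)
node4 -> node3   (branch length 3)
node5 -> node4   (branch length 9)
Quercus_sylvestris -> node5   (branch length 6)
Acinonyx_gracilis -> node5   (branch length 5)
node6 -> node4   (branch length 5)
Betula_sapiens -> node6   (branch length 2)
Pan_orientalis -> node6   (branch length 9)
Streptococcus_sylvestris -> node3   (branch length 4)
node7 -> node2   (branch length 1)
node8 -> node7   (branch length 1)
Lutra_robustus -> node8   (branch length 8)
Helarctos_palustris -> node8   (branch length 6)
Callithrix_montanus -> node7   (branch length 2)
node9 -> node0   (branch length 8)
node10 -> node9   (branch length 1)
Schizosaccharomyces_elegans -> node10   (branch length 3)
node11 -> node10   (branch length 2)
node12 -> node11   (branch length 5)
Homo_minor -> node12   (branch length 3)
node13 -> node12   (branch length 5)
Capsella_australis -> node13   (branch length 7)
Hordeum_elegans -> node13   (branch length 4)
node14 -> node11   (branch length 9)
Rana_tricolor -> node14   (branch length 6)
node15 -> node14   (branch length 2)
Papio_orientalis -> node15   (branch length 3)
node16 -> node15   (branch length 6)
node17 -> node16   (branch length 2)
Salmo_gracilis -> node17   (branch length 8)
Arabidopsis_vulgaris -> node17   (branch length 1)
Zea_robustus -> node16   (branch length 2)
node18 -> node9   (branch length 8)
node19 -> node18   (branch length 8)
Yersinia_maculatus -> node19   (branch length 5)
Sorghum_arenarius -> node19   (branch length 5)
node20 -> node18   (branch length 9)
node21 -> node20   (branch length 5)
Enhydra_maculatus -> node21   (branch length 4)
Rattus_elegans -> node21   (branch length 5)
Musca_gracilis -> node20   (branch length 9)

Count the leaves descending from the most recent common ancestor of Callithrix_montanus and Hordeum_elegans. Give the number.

The MRCA of Callithrix_montanus and Hordeum_elegans is the root, so the clade is the entire tree.
That clade contains 23 terminal taxa: Acinonyx_gracilis, Arabidopsis_vulgaris, Betula_sapiens, Callithrix_montanus, Capsella_australis, Enhydra_maculatus, Helarctos_palustris, Homo_minor, Hordeum_elegans, Lutra_robustus, Musca_gracilis, Pan_orientalis, Papio_orientalis, Quercus_sylvestris, Rana_tricolor, Rattus_elegans, Salmo_gracilis, Schizosaccharomyces_elegans, Secale_sapiens, Sorghum_arenarius, Streptococcus_sylvestris, Yersinia_maculatus, Zea_robustus.

23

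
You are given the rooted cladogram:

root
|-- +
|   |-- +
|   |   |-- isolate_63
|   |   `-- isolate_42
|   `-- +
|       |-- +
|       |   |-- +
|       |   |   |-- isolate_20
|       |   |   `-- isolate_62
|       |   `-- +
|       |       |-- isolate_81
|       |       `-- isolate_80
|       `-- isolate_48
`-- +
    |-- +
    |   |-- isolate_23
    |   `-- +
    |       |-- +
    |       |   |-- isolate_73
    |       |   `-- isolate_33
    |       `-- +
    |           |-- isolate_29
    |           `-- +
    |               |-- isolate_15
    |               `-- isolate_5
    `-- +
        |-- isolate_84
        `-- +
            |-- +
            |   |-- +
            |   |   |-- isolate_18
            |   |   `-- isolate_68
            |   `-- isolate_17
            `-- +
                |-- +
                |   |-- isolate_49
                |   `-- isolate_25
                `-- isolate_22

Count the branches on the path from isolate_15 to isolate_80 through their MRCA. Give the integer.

The MRCA of isolate_15 and isolate_80 is the root of the tree.
From isolate_15 up to that node: 6 branches. From isolate_80 up to the same node: 5 branches. Total: 6 + 5 = 11.

11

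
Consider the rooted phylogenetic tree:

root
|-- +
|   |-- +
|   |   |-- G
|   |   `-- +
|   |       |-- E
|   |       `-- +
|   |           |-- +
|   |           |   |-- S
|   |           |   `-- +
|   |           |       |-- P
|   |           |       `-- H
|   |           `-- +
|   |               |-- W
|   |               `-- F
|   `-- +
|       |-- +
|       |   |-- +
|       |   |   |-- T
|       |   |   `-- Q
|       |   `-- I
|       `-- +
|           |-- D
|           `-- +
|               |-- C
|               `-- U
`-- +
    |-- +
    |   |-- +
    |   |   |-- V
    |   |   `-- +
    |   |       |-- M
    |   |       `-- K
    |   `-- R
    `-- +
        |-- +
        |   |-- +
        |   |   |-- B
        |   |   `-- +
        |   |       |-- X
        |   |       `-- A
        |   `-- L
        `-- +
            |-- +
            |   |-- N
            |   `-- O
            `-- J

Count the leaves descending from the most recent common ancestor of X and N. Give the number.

The MRCA of X and N is the node subtending (((B,(X,A)),L),((N,O),J)).
That clade contains 7 terminal taxa: A, B, J, L, N, O, X.

7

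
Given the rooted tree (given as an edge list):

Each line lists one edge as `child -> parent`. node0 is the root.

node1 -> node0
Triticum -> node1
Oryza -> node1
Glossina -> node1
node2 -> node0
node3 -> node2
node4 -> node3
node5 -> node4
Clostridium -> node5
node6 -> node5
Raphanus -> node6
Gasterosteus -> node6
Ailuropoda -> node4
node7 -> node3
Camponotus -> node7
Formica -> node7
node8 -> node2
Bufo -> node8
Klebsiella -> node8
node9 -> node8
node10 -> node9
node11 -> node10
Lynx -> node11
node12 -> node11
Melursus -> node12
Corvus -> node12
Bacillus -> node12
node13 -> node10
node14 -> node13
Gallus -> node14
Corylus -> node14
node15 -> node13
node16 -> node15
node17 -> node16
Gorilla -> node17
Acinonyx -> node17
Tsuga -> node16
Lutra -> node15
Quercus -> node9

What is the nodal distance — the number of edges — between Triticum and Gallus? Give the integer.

The MRCA of Triticum and Gallus is the root of the tree.
From Triticum up to that node: 2 branches. From Gallus up to the same node: 7 branches. Total: 2 + 7 = 9.

9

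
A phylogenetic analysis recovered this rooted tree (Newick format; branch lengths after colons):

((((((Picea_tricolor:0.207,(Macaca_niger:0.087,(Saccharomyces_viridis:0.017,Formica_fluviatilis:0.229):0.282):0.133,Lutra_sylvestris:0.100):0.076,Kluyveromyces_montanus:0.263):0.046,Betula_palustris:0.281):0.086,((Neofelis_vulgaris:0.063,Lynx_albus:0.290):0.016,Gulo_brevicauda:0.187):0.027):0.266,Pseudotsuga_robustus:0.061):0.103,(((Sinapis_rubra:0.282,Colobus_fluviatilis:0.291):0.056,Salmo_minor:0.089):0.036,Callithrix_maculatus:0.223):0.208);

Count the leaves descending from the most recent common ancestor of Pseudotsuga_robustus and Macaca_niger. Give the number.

11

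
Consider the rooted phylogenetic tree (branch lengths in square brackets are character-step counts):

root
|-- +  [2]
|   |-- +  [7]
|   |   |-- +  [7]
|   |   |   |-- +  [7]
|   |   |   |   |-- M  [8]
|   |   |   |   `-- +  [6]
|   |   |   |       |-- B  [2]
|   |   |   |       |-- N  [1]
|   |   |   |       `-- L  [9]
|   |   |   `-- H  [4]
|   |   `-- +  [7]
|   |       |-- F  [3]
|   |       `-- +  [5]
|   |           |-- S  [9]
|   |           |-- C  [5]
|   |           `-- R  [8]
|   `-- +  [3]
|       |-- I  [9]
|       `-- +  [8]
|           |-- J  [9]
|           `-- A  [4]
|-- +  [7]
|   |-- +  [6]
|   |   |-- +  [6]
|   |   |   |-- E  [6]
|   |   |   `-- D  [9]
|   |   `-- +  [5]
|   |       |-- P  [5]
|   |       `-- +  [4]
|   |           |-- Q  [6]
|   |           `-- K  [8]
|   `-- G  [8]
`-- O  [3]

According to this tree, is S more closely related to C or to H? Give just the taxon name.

The MRCA of S and C subtends (S,C,R) (3 taxa).
The MRCA of S and H subtends (((M,(B,N,L)),H),(F,(S,C,R))) (9 taxa).
The first is nested inside the second, so S shares a more recent common ancestor with C.

C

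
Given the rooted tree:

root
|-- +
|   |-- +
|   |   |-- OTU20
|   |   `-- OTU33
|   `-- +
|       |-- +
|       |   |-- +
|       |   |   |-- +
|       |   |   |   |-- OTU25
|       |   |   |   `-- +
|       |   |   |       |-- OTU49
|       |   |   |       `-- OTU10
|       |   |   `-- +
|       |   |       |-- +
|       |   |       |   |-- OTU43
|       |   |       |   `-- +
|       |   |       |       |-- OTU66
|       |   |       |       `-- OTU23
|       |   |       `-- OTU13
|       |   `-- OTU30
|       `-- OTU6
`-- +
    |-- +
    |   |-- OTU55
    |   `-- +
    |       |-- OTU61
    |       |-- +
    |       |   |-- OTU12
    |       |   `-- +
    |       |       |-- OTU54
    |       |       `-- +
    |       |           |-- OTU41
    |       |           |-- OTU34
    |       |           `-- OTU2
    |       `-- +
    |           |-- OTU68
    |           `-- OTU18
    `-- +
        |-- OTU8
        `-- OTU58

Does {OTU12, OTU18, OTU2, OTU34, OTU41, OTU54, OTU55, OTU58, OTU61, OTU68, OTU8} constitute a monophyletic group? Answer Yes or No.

Yes

The most recent common ancestor of these taxa subtends ((OTU55,(OTU61,(OTU12,(OTU54,(OTU41,OTU34,OTU2))),(OTU68,OTU18))),(OTU8,OTU58)).
That clade has exactly 11 tips — every listed taxon and nothing else — so the group is monophyletic.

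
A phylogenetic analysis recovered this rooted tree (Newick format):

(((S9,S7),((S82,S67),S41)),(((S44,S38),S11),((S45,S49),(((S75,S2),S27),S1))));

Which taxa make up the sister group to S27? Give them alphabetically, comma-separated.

S2, S75

S27 attaches to the tree at the node subtending ((S75,S2),S27).
The other lineage descending from that same node — the sister group — is (S75,S2); its 2 tips in alphabetical order are the answer.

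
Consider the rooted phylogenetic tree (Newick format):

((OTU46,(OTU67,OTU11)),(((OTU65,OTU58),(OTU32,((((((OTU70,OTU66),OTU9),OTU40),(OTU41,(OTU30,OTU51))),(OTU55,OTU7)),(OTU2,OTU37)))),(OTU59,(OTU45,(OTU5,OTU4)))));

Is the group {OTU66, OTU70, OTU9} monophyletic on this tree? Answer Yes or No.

Yes

The most recent common ancestor of these taxa subtends ((OTU70,OTU66),OTU9).
That clade has exactly 3 tips — every listed taxon and nothing else — so the group is monophyletic.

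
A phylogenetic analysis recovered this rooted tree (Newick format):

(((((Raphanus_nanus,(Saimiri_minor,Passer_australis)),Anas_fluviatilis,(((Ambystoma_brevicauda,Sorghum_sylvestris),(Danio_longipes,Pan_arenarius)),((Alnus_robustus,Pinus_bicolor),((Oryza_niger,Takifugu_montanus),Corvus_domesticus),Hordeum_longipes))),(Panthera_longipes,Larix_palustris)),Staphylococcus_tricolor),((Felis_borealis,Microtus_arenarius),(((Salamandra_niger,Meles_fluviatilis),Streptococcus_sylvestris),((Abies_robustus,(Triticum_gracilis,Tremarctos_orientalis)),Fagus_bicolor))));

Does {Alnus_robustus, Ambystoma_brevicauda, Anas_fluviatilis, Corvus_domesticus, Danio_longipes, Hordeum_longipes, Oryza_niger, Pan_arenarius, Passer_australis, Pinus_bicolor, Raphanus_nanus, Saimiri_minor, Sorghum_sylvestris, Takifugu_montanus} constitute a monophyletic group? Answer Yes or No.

Yes

The most recent common ancestor of these taxa subtends ((Raphanus_nanus,(Saimiri_minor,Passer_australis)),Anas_fluviatilis,(((Ambystoma_brevicauda,Sorghum_sylvestris),(Danio_longipes,Pan_arenarius)),((Alnus_robustus,Pinus_bicolor),((Oryza_niger,Takifugu_montanus),Corvus_domesticus),Hordeum_longipes))).
That clade has exactly 14 tips — every listed taxon and nothing else — so the group is monophyletic.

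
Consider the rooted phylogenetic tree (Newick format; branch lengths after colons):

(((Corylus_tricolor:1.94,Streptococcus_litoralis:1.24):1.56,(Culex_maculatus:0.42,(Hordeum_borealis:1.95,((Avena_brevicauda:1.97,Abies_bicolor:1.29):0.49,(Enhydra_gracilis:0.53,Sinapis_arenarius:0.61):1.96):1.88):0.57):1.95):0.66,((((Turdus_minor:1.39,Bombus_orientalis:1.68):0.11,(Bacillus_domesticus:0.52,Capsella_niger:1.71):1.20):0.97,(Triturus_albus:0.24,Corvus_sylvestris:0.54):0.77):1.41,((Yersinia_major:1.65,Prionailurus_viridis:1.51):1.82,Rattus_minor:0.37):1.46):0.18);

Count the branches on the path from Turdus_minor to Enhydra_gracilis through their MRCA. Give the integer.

The MRCA of Turdus_minor and Enhydra_gracilis is the root of the tree.
From Turdus_minor up to that node: 5 branches. From Enhydra_gracilis up to the same node: 6 branches. Total: 5 + 6 = 11.

11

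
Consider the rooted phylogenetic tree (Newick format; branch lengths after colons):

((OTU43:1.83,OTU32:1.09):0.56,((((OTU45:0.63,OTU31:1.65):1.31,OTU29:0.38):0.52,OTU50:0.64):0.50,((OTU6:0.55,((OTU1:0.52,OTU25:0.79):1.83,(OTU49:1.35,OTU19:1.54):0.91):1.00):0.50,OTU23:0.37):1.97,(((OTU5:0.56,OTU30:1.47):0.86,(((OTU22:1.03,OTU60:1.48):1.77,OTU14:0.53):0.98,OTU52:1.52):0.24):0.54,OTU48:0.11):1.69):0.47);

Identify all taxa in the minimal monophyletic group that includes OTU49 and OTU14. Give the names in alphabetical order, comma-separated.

OTU1, OTU14, OTU19, OTU22, OTU23, OTU25, OTU29, OTU30, OTU31, OTU45, OTU48, OTU49, OTU5, OTU50, OTU52, OTU6, OTU60

Tracing OTU49: it sits inside (OTU49,OTU19).
Tracing OTU14: it sits inside ((OTU22,OTU60),OTU14).
The smallest clade enclosing both is ((((OTU45,OTU31),OTU29),OTU50),((OTU6,((OTU1,OTU25),(OTU49,OTU19))),OTU23),(((OTU5,OTU30),(((OTU22,OTU60),OTU14),OTU52)),OTU48)); the answer is its 17 terminal taxa in alphabetical order.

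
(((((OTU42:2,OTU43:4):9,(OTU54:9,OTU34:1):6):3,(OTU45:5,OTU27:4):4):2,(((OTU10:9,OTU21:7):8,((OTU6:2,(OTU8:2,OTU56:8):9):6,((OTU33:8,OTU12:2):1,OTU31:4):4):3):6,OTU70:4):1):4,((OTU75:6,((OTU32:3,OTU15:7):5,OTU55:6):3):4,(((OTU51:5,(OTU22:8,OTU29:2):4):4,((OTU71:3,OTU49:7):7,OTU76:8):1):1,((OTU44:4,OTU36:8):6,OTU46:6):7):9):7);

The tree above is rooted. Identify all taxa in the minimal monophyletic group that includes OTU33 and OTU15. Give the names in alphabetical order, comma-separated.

Tracing OTU33: it sits inside (OTU33,OTU12).
Tracing OTU15: it sits inside (OTU32,OTU15).
The smallest clade enclosing both is the whole tree (their MRCA is the root), so the answer is all 28 tips in alphabetical order.

OTU10, OTU12, OTU15, OTU21, OTU22, OTU27, OTU29, OTU31, OTU32, OTU33, OTU34, OTU36, OTU42, OTU43, OTU44, OTU45, OTU46, OTU49, OTU51, OTU54, OTU55, OTU56, OTU6, OTU70, OTU71, OTU75, OTU76, OTU8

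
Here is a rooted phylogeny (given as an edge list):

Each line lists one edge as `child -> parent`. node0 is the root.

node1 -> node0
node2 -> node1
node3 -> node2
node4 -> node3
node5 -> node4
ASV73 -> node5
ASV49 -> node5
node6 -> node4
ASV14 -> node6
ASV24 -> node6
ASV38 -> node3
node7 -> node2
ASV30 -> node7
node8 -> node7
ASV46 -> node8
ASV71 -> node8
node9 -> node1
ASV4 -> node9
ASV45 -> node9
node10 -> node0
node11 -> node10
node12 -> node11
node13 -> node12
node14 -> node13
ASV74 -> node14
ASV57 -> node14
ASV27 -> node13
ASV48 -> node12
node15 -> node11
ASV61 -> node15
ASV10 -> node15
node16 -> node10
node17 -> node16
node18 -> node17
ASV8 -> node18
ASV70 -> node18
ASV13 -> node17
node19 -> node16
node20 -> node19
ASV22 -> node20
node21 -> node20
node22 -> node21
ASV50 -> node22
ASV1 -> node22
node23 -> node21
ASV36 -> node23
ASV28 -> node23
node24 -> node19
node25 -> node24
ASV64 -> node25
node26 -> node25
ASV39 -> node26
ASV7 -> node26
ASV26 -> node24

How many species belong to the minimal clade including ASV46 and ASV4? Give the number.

The MRCA of ASV46 and ASV4 is the node subtending (((((ASV73,ASV49),(ASV14,ASV24)),ASV38),(ASV30,(ASV46,ASV71))),(ASV4,ASV45)).
That clade contains 10 terminal taxa: ASV14, ASV24, ASV30, ASV38, ASV4, ASV45, ASV46, ASV49, ASV71, ASV73.

10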